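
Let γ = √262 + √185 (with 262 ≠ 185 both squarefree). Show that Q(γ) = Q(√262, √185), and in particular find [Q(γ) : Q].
[Q(γ) : Q] = 4 (equivalently, Q(γ) = Q(√262, √185))

Obviously Q(γ) ⊆ Q(√262, √185), and [Q(√262, √185):Q] = 4 (since 262, 185 are distinct squarefree integers > 1 with 48470 not a perfect square). To show equality we compute the minimal polynomial of γ. From γ = √262 + √185: γ^2 = 262 + 2√(48470) + 185 = 447 + 2√(48470), so γ^2 - 447 = 2√(48470); squaring, (γ^2 - 447)^2 = 4·48470, i.e. γ^4 - 894γ^2 + 199809 - 193880 = 0, i.e. γ^4 - 894γ^2 + 5929 = 0. So γ is a root of x^4 - 894x^2 + 5929. This polynomial is irreducible over Q: it has no rational root (each ±√262 ± √185 is irrational), and any factorization into two quadratics over Q would force √(48470) ∈ Q (pairing opposite roots) or √262, √185 ∈ Q (other pairings), all impossible. Hence [Q(γ):Q] = 4 = [Q(√262, √185):Q], so Q(γ) = Q(√262, √185).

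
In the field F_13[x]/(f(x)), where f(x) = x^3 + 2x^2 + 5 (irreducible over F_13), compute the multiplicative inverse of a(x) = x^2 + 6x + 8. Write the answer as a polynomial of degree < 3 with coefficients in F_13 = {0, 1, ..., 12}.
a(x)^(-1) ≡ 2x^2 + x + 9 (mod f(x))

Since f is irreducible over F_13, F_13[x]/(f) is a field and a(x) ≠ 0 has an inverse. Apply the extended Euclidean algorithm to f(x) and a(x) in F_13[x]: f(x) = (x + 9)·a(x) + (3x + 11);  a(x) = (9x + 8)·(3x + 11) + (11). The last nonzero remainder is the constant 11 = gcd(f, a) in F_13. Back-substituting through the division chain expresses 11 = s(x)·a(x) + t(x)·f(x) with s(x) ≡ 9x^2 + 11x + 8 (mod f), so (9x^2 + 11x + 8)·a(x) ≡ 11 (mod f). Multiplying by 11^(-1) ≡ 6 in F_13 gives a(x)^(-1) ≡ 6·(9x^2 + 11x + 8) ≡ 2x^2 + x + 9 (mod f). Check: (x^2 + 6x + 8)·(2x^2 + x + 9) = 2x^4 + 5x^2 + 10x + 7 ≡ 1 (mod x^3 + 2x^2 + 5).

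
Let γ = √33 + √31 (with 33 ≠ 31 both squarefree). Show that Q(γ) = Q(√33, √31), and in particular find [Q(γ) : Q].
[Q(γ) : Q] = 4 (equivalently, Q(γ) = Q(√33, √31))

Obviously Q(γ) ⊆ Q(√33, √31), and [Q(√33, √31):Q] = 4 (since 33, 31 are distinct squarefree integers > 1 with 1023 not a perfect square). To show equality we compute the minimal polynomial of γ. From γ = √33 + √31: γ^2 = 33 + 2√(1023) + 31 = 64 + 2√(1023), so γ^2 - 64 = 2√(1023); squaring, (γ^2 - 64)^2 = 4·1023, i.e. γ^4 - 128γ^2 + 4096 - 4092 = 0, i.e. γ^4 - 128γ^2 + 4 = 0. So γ is a root of x^4 - 128x^2 + 4. This polynomial is irreducible over Q: it has no rational root (each ±√33 ± √31 is irrational), and any factorization into two quadratics over Q would force √(1023) ∈ Q (pairing opposite roots) or √33, √31 ∈ Q (other pairings), all impossible. Hence [Q(γ):Q] = 4 = [Q(√33, √31):Q], so Q(γ) = Q(√33, √31).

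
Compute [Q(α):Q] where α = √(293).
[Q(α):Q] = 2

[Q(α):Q] equals the degree of the minimal polynomial of α. Here α^2 = 293 and x^2 - 293 is irreducible (d = 293 is squarefree, ≠ 1, hence not a square), so deg(m_α) = 2. Thus [Q(α):Q] = 2.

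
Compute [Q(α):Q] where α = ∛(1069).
[Q(α):Q] = 3

The minimal polynomial of α is x^3 - 1069, irreducible over Q since 1069 is not a perfect cube (so x^3 - 1069 has no rational root). Hence [Q(α):Q] = deg(m_α) = 3.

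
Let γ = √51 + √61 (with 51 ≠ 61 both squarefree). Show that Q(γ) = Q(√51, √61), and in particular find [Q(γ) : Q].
[Q(γ) : Q] = 4 (equivalently, Q(γ) = Q(√51, √61))

Obviously Q(γ) ⊆ Q(√51, √61), and [Q(√51, √61):Q] = 4 (since 51, 61 are distinct squarefree integers > 1 with 3111 not a perfect square). To show equality we compute the minimal polynomial of γ. From γ = √51 + √61: γ^2 = 51 + 2√(3111) + 61 = 112 + 2√(3111), so γ^2 - 112 = 2√(3111); squaring, (γ^2 - 112)^2 = 4·3111, i.e. γ^4 - 224γ^2 + 12544 - 12444 = 0, i.e. γ^4 - 224γ^2 + 100 = 0. So γ is a root of x^4 - 224x^2 + 100. This polynomial is irreducible over Q: it has no rational root (each ±√51 ± √61 is irrational), and any factorization into two quadratics over Q would force √(3111) ∈ Q (pairing opposite roots) or √51, √61 ∈ Q (other pairings), all impossible. Hence [Q(γ):Q] = 4 = [Q(√51, √61):Q], so Q(γ) = Q(√51, √61).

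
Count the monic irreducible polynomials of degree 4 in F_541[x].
There are 21415468770 monic irreducible polynomials of degree 4 over F_541

Each element of F_{541^4} that lies in no proper subfield is a root of exactly one monic irreducible of degree 4 over F_541, and each such polynomial has 4 distinct roots in F_{541^4}. By Möbius inversion the count is N_541(4) = (1/4) Σ_{d|4} μ(4/d) · 541^d = (1/4)(μ(4)·541^1 + μ(2)·541^2 + μ(1)·541^4) = 85661875080/4 = 21415468770.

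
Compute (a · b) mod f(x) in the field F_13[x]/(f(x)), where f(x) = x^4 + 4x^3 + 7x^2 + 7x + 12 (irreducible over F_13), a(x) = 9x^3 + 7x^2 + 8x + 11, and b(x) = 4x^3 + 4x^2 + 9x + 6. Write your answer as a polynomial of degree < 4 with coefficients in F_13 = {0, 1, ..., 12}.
a · b ≡ 3x^3 + 6x^2 + 8x + 2 (mod f(x))

Multiply in F_13[x]: a(x)·b(x) = (9x^3 + 7x^2 + 8x + 11)·(4x^3 + 4x^2 + 9x + 6) = 10x^6 + 12x^5 + 11x^4 + 11x^3 + 2x^2 + 4x + 1. This has degree ≥ 4, so divide by f(x) over F_13: 10x^6 + 12x^5 + 11x^4 + 11x^3 + 2x^2 + 4x + 1 = (10x^2 + 11x + 1)·(x^4 + 4x^3 + 7x^2 + 7x + 12) + (3x^3 + 6x^2 + 8x + 2). Hence a·b ≡ 3x^3 + 6x^2 + 8x + 2 (mod f). (F_13[x]/(f) is a field with 13^4 = 28561 elements since f is irreducible of degree 4.)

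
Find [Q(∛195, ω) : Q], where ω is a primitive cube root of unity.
[Q(∛195, ω) : Q] = 6

[Q(∛195):Q] = 3 (min poly x^3 - 195, irreducible since 195 is not a perfect cube). [Q(ω):Q] = 2 (min poly x^2 + x + 1). Since Q(∛195) ⊂ R and ω ∉ R, we have ω ∉ Q(∛195), so x^2 + x + 1 remains irreducible over Q(∛195) and [Q(∛195, ω) : Q(∛195)] = 2. By the tower law, [Q(∛195, ω) : Q] = 3 · 2 = 6. (In fact Q(∛195, ω) is the splitting field of x^3 - 195 over Q.)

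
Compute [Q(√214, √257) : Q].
[Q(√214, √257) : Q] = 4

[Q(√214):Q] = 2 (min poly x^2 - 214, irreducible since 214 is squarefree > 1). For the top step, suppose √257 ∈ Q(√214), say √257 = c + d√214 with c, d ∈ Q. Squaring: 257 = c^2 + 214d^2 + 2cd√214. Since √214 ∉ Q this forces 2cd = 0. If d = 0 then √257 = c ∈ Q, contradicting 257 squarefree > 1. If c = 0 then 257 = 214d^2, so 214·257 = (214d)^2 is a perfect square in Q — but 214·257 = 54998 is not a perfect square (since 214 and 257 are distinct squarefree integers). Contradiction. Hence √257 ∉ Q(√214), so x^2 - 257 stays irreducible over Q(√214) and [Q(√214, √257) : Q(√214)] = 2. By the tower law, [Q(√214, √257) : Q] = 2 · 2 = 4.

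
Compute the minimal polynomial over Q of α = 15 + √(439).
m_α(x) = x^2 - 30x - 214

From α - 15 = √(439), squaring gives (α - 15)^2 = 439, i.e. α^2 - 30α + 225 = 439, so α^2 - 30α - 214 = 0. The discriminant of x^2 - 30x - 214 is (-30)^2 - 4·(-214) = 900 + 856 = 1756, and 4·(439) is not a perfect square in Q since 439 is squarefree and ≠ 1. Hence x^2 - 30x - 214 is irreducible over Q and is the minimal polynomial of α.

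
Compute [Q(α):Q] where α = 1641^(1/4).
[Q(α):Q] = 4

α is a root of x^4 - 1641. By Eisenstein's criterion at the prime p = 3 (which divides the constant term 1641 but p^2 = 9 does not, since 1641 is squarefree), x^4 - 1641 is irreducible over Q. Hence [Q(α):Q] = 4.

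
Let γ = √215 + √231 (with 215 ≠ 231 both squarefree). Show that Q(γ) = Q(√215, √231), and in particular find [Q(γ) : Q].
[Q(γ) : Q] = 4 (equivalently, Q(γ) = Q(√215, √231))

Obviously Q(γ) ⊆ Q(√215, √231), and [Q(√215, √231):Q] = 4 (since 215, 231 are distinct squarefree integers > 1 with 49665 not a perfect square). To show equality we compute the minimal polynomial of γ. From γ = √215 + √231: γ^2 = 215 + 2√(49665) + 231 = 446 + 2√(49665), so γ^2 - 446 = 2√(49665); squaring, (γ^2 - 446)^2 = 4·49665, i.e. γ^4 - 892γ^2 + 198916 - 198660 = 0, i.e. γ^4 - 892γ^2 + 256 = 0. So γ is a root of x^4 - 892x^2 + 256. This polynomial is irreducible over Q: it has no rational root (each ±√215 ± √231 is irrational), and any factorization into two quadratics over Q would force √(49665) ∈ Q (pairing opposite roots) or √215, √231 ∈ Q (other pairings), all impossible. Hence [Q(γ):Q] = 4 = [Q(√215, √231):Q], so Q(γ) = Q(√215, √231).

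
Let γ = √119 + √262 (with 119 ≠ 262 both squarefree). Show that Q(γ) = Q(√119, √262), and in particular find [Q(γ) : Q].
[Q(γ) : Q] = 4 (equivalently, Q(γ) = Q(√119, √262))

Obviously Q(γ) ⊆ Q(√119, √262), and [Q(√119, √262):Q] = 4 (since 119, 262 are distinct squarefree integers > 1 with 31178 not a perfect square). To show equality we compute the minimal polynomial of γ. From γ = √119 + √262: γ^2 = 119 + 2√(31178) + 262 = 381 + 2√(31178), so γ^2 - 381 = 2√(31178); squaring, (γ^2 - 381)^2 = 4·31178, i.e. γ^4 - 762γ^2 + 145161 - 124712 = 0, i.e. γ^4 - 762γ^2 + 20449 = 0. So γ is a root of x^4 - 762x^2 + 20449. This polynomial is irreducible over Q: it has no rational root (each ±√119 ± √262 is irrational), and any factorization into two quadratics over Q would force √(31178) ∈ Q (pairing opposite roots) or √119, √262 ∈ Q (other pairings), all impossible. Hence [Q(γ):Q] = 4 = [Q(√119, √262):Q], so Q(γ) = Q(√119, √262).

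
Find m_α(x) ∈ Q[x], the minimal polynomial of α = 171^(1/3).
m_α(x) = x^3 - 171

α satisfies α^3 = 171, so x^3 - 171 annihilates α. By the rational root test, a rational root p/q (in lowest terms) of x^3 - 171 would satisfy p^3 = 171 q^3, forcing q = 1 and p^3 = 171; but 171 is not a perfect cube, contradiction. A monic cubic over Q with no rational root is irreducible (any nontrivial factorization would include a linear factor). Hence x^3 - 171 is the minimal polynomial of α, and in particular [Q(α):Q] = 3.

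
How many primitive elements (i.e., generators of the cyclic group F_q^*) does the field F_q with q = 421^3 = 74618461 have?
There are φ(74618460) = 17055360 primitive elements

F_q^* is cyclic of order q - 1 = 74618460. A cyclic group of order m has exactly φ(m) generators. Here m = 74618460 = 2^2 · 3^2 · 5 · 7 · 59221, so the number of primitive elements is φ(74618460) = 17055360.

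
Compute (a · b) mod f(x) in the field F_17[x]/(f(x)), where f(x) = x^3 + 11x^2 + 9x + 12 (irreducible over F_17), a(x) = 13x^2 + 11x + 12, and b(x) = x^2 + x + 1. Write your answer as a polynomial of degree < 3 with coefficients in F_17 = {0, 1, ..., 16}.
a · b ≡ 4x^2 + 3x + 12 (mod f(x))

Multiply in F_17[x]: a(x)·b(x) = (13x^2 + 11x + 12)·(x^2 + x + 1) = 13x^4 + 7x^3 + 2x^2 + 6x + 12. This has degree ≥ 3, so divide by f(x) over F_17: 13x^4 + 7x^3 + 2x^2 + 6x + 12 = (13x)·(x^3 + 11x^2 + 9x + 12) + (4x^2 + 3x + 12). Hence a·b ≡ 4x^2 + 3x + 12 (mod f). (F_17[x]/(f) is a field with 17^3 = 4913 elements since f is irreducible of degree 3.)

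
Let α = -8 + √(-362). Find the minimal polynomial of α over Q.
m_α(x) = x^2 + 16x + 426

From α + 8 = √(-362), squaring gives (α + 8)^2 = -362, i.e. α^2 + 16α + 64 = -362, so α^2 + 16α + 426 = 0. The discriminant of x^2 + 16x + 426 is (16)^2 - 4·(426) = 256 - 1704 = -1448, and 4·(-362) is not a perfect square in Q since -362 is squarefree and ≠ 1. Hence x^2 + 16x + 426 is irreducible over Q and is the minimal polynomial of α.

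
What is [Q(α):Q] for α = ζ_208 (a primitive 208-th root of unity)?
[Q(α):Q] = 96

The minimal polynomial of ζ_208 over Q is the 208-th cyclotomic polynomial Φ_208(x), which is irreducible over Q and has degree φ(208) = 96. Hence [Q(α):Q] = φ(208) = 96.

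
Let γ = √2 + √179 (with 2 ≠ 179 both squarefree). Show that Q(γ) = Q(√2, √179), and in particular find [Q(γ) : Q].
[Q(γ) : Q] = 4 (equivalently, Q(γ) = Q(√2, √179))

Obviously Q(γ) ⊆ Q(√2, √179), and [Q(√2, √179):Q] = 4 (since 2, 179 are distinct squarefree integers > 1 with 358 not a perfect square). To show equality we compute the minimal polynomial of γ. From γ = √2 + √179: γ^2 = 2 + 2√(358) + 179 = 181 + 2√(358), so γ^2 - 181 = 2√(358); squaring, (γ^2 - 181)^2 = 4·358, i.e. γ^4 - 362γ^2 + 32761 - 1432 = 0, i.e. γ^4 - 362γ^2 + 31329 = 0. So γ is a root of x^4 - 362x^2 + 31329. This polynomial is irreducible over Q: it has no rational root (each ±√2 ± √179 is irrational), and any factorization into two quadratics over Q would force √(358) ∈ Q (pairing opposite roots) or √2, √179 ∈ Q (other pairings), all impossible. Hence [Q(γ):Q] = 4 = [Q(√2, √179):Q], so Q(γ) = Q(√2, √179).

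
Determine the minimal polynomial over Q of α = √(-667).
m_α(x) = x^2 + 667

α satisfies α^2 + 667 = 0, so x^2 + 667 annihilates α. Since d = -667 is squarefree and ≠ 1, it is not a perfect square in Q, so x^2 + 667 has no rational root and is therefore irreducible over Q (a degree-2 polynomial over a field is irreducible iff it has no root). Hence m_α(x) = x^2 + 667.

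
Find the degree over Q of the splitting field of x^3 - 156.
[K : Q] = 6

The roots of x^3 - 156 are ∛156, ω∛156, ω^2∛156 where ω = e^(2πi/3) is a primitive cube root of unity, so K = Q(∛156, ω). Now [Q(∛156):Q] = 3 (since 156 is not a perfect cube, x^3 - 156 is irreducible) and [Q(ω):Q] = 2. Both 2 and 3 divide [K:Q], and [K:Q] ≤ 3·2 = 6, so [K:Q] = 6. (Equivalently: Q(∛156) ⊂ R but ω ∉ R, so [K : Q(∛156)] = 2.)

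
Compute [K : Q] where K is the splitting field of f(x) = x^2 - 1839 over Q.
[K : Q] = 2

f(x) = x^2 - 1839 factors as (x - √1839)(x + √1839). The splitting field is K = Q(√1839). Since 1839 is squarefree and > 1, it is not a perfect square, so x^2 - 1839 is irreducible over Q and [Q(√1839) : Q] = 2. Hence [K : Q] = 2.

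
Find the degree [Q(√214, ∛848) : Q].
[Q(√214, ∛848) : Q] = 6

Let L = Q(√214, ∛848). Since Q(√214) ⊂ L and [Q(√214):Q] = 2, the tower law gives 2 | [L:Q]. Likewise Q(∛848) ⊂ L with [Q(∛848):Q] = 3 (because 848 is not a perfect cube), so 3 | [L:Q]. As gcd(2,3) = 1, [L:Q] is divisible by 6. Conversely L is generated over Q by √214 and ∛848, so [L:Q] ≤ 2·3 = 6. Therefore [Q(√214, ∛848) : Q] = 6.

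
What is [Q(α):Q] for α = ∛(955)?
[Q(α):Q] = 3

The minimal polynomial of α is x^3 - 955, irreducible over Q since 955 is not a perfect cube (so x^3 - 955 has no rational root). Hence [Q(α):Q] = deg(m_α) = 3.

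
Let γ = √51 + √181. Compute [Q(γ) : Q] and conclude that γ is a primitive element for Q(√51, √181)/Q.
[Q(γ) : Q] = 4 (equivalently, Q(γ) = Q(√51, √181))

Obviously Q(γ) ⊆ Q(√51, √181), and [Q(√51, √181):Q] = 4 (since 51, 181 are distinct squarefree integers > 1 with 9231 not a perfect square). To show equality we compute the minimal polynomial of γ. From γ = √51 + √181: γ^2 = 51 + 2√(9231) + 181 = 232 + 2√(9231), so γ^2 - 232 = 2√(9231); squaring, (γ^2 - 232)^2 = 4·9231, i.e. γ^4 - 464γ^2 + 53824 - 36924 = 0, i.e. γ^4 - 464γ^2 + 16900 = 0. So γ is a root of x^4 - 464x^2 + 16900. This polynomial is irreducible over Q: it has no rational root (each ±√51 ± √181 is irrational), and any factorization into two quadratics over Q would force √(9231) ∈ Q (pairing opposite roots) or √51, √181 ∈ Q (other pairings), all impossible. Hence [Q(γ):Q] = 4 = [Q(√51, √181):Q], so Q(γ) = Q(√51, √181).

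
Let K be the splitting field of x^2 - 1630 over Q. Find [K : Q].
[K : Q] = 2

f(x) = x^2 - 1630 factors as (x - √1630)(x + √1630). The splitting field is K = Q(√1630). Since 1630 is squarefree and > 1, it is not a perfect square, so x^2 - 1630 is irreducible over Q and [Q(√1630) : Q] = 2. Hence [K : Q] = 2.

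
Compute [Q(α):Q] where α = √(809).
[Q(α):Q] = 2

[Q(α):Q] equals the degree of the minimal polynomial of α. Here α^2 = 809 and x^2 - 809 is irreducible (d = 809 is squarefree, ≠ 1, hence not a square), so deg(m_α) = 2. Thus [Q(α):Q] = 2.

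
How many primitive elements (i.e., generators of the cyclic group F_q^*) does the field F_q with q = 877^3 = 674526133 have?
There are φ(674526132) = 184757760 primitive elements

F_q^* is cyclic of order q - 1 = 674526132. A cyclic group of order m has exactly φ(m) generators. Here m = 674526132 = 2^2 · 3^2 · 7 · 37 · 73 · 991, so the number of primitive elements is φ(674526132) = 184757760.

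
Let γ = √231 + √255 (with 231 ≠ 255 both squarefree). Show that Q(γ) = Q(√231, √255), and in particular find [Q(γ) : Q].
[Q(γ) : Q] = 4 (equivalently, Q(γ) = Q(√231, √255))

Obviously Q(γ) ⊆ Q(√231, √255), and [Q(√231, √255):Q] = 4 (since 231, 255 are distinct squarefree integers > 1 with 58905 not a perfect square). To show equality we compute the minimal polynomial of γ. From γ = √231 + √255: γ^2 = 231 + 2√(58905) + 255 = 486 + 2√(58905), so γ^2 - 486 = 2√(58905); squaring, (γ^2 - 486)^2 = 4·58905, i.e. γ^4 - 972γ^2 + 236196 - 235620 = 0, i.e. γ^4 - 972γ^2 + 576 = 0. So γ is a root of x^4 - 972x^2 + 576. This polynomial is irreducible over Q: it has no rational root (each ±√231 ± √255 is irrational), and any factorization into two quadratics over Q would force √(58905) ∈ Q (pairing opposite roots) or √231, √255 ∈ Q (other pairings), all impossible. Hence [Q(γ):Q] = 4 = [Q(√231, √255):Q], so Q(γ) = Q(√231, √255).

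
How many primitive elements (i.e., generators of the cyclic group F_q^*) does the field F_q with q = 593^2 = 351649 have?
There are φ(351648) = 103680 primitive elements

F_q^* is cyclic of order q - 1 = 351648. A cyclic group of order m has exactly φ(m) generators. Here m = 351648 = 2^5 · 3^3 · 11 · 37, so the number of primitive elements is φ(351648) = 103680.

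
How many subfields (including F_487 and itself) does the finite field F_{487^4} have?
F_{487^4} has 3 subfields

The subfields of F_{p^n} are exactly the fields F_{p^d} for d | n (each is the fixed field of the unique index-d subgroup of Gal(F_{p^n}/F_p) ≅ Z/nZ). The divisors of n = 4 are {1, 2, 4}, giving 3 subfields: F_{487^1}, F_{487^2}, F_{487^4}.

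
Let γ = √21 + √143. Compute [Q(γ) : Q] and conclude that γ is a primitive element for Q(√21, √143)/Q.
[Q(γ) : Q] = 4 (equivalently, Q(γ) = Q(√21, √143))

Obviously Q(γ) ⊆ Q(√21, √143), and [Q(√21, √143):Q] = 4 (since 21, 143 are distinct squarefree integers > 1 with 3003 not a perfect square). To show equality we compute the minimal polynomial of γ. From γ = √21 + √143: γ^2 = 21 + 2√(3003) + 143 = 164 + 2√(3003), so γ^2 - 164 = 2√(3003); squaring, (γ^2 - 164)^2 = 4·3003, i.e. γ^4 - 328γ^2 + 26896 - 12012 = 0, i.e. γ^4 - 328γ^2 + 14884 = 0. So γ is a root of x^4 - 328x^2 + 14884. This polynomial is irreducible over Q: it has no rational root (each ±√21 ± √143 is irrational), and any factorization into two quadratics over Q would force √(3003) ∈ Q (pairing opposite roots) or √21, √143 ∈ Q (other pairings), all impossible. Hence [Q(γ):Q] = 4 = [Q(√21, √143):Q], so Q(γ) = Q(√21, √143).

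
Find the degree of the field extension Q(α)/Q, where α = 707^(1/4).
[Q(α):Q] = 4

α is a root of x^4 - 707. By Eisenstein's criterion at the prime p = 7 (which divides the constant term 707 but p^2 = 49 does not, since 707 is squarefree), x^4 - 707 is irreducible over Q. Hence [Q(α):Q] = 4.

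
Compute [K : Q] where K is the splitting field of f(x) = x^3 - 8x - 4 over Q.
[K : Q] = 6

By the rational root test, any rational root of the monic integer polynomial f(x) = x^3 - 8x - 4 must be an integer dividing the constant term -4, i.e. one of ±{1, 2, 4}. Evaluating: f(1) = -11, f(-1) = 3, f(2) = -12, f(-2) = 4, f(4) = 28, f(-4) = -36; none is 0, so f has no rational root and is therefore irreducible over Q (a cubic with no linear factor over a field is irreducible). For an irreducible cubic, the Galois group is A_3 or S_3 according as the discriminant disc(f) = -4a^3 - 27b^2 = -4·(-8)^3 - 27·(-4)^2 = 1616 is or is not a square in Q. Here disc(f) = 1616 is not a perfect square in Q, so the Galois group of f over Q is not contained in A_3 and must be all of S_3. The splitting field has degree |S_3| = 6 over Q, so [K : Q] = 6.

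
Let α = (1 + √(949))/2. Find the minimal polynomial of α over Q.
m_α(x) = x^2 - x - 237

From 2α - 1 = √(949), squaring gives (2α - 1)^2 = 949, i.e. 4α^2 - 4α + 1 = 949, so α^2 - α + (1 - 949)/4 = 0. Since 949 ≡ 1 (mod 4), (1 - 949)/4 = -237 ∈ Z. The polynomial x^2 - x - 237 has discriminant 1 - 4·(-237) = 949, which is not a perfect square in Q (d = 949 is squarefree and ≠ 1), so x^2 - x - 237 is irreducible over Q. It is the minimal polynomial of α.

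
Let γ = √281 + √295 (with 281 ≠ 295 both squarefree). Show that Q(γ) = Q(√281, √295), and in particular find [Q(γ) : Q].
[Q(γ) : Q] = 4 (equivalently, Q(γ) = Q(√281, √295))

Obviously Q(γ) ⊆ Q(√281, √295), and [Q(√281, √295):Q] = 4 (since 281, 295 are distinct squarefree integers > 1 with 82895 not a perfect square). To show equality we compute the minimal polynomial of γ. From γ = √281 + √295: γ^2 = 281 + 2√(82895) + 295 = 576 + 2√(82895), so γ^2 - 576 = 2√(82895); squaring, (γ^2 - 576)^2 = 4·82895, i.e. γ^4 - 1152γ^2 + 331776 - 331580 = 0, i.e. γ^4 - 1152γ^2 + 196 = 0. So γ is a root of x^4 - 1152x^2 + 196. This polynomial is irreducible over Q: it has no rational root (each ±√281 ± √295 is irrational), and any factorization into two quadratics over Q would force √(82895) ∈ Q (pairing opposite roots) or √281, √295 ∈ Q (other pairings), all impossible. Hence [Q(γ):Q] = 4 = [Q(√281, √295):Q], so Q(γ) = Q(√281, √295).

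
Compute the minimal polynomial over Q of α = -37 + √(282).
m_α(x) = x^2 + 74x + 1087

From α + 37 = √(282), squaring gives (α + 37)^2 = 282, i.e. α^2 + 74α + 1369 = 282, so α^2 + 74α + 1087 = 0. The discriminant of x^2 + 74x + 1087 is (74)^2 - 4·(1087) = 5476 - 4348 = 1128, and 4·(282) is not a perfect square in Q since 282 is squarefree and ≠ 1. Hence x^2 + 74x + 1087 is irreducible over Q and is the minimal polynomial of α.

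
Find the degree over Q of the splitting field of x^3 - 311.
[K : Q] = 6

The roots of x^3 - 311 are ∛311, ω∛311, ω^2∛311 where ω = e^(2πi/3) is a primitive cube root of unity, so K = Q(∛311, ω). Now [Q(∛311):Q] = 3 (since 311 is not a perfect cube, x^3 - 311 is irreducible) and [Q(ω):Q] = 2. Both 2 and 3 divide [K:Q], and [K:Q] ≤ 3·2 = 6, so [K:Q] = 6. (Equivalently: Q(∛311) ⊂ R but ω ∉ R, so [K : Q(∛311)] = 2.)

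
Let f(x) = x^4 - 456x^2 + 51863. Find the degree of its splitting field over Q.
[K : Q] = 4

Solving the quadratic in x^2: x^2 = (456 ± √(456^2 - 4·51863))/2 = (456 ± √484)/2 = (456 ± 22)/2, giving x^2 = 239 or x^2 = 217. So f(x) = (x^2 - 239)(x^2 - 217) and the roots of f are ±√239, ±√217. Hence the splitting field is K = Q(√239, √217). Since 239 and 217 are distinct squarefree integers > 1, their product 51863 is not a perfect square, so √217 ∉ Q(√239). By the tower law [K:Q] = [Q(√239,√217):Q(√239)] · [Q(√239):Q] = 2 · 2 = 4.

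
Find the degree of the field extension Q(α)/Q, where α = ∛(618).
[Q(α):Q] = 3

The minimal polynomial of α is x^3 - 618, irreducible over Q since 618 is not a perfect cube (so x^3 - 618 has no rational root). Hence [Q(α):Q] = deg(m_α) = 3.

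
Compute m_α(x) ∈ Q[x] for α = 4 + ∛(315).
m_α(x) = x^3 - 12x^2 + 48x - 379

Set β = α - 4 = ∛(315), so β^3 = 315. Then (α - 4)^3 - 315 = 0, i.e. α is a root of g(x) = (x - 4)^3 - 315 = x^3 - 12x^2 + 48x - 379. Since g(x) = h(x - 4) where h(x) = x^3 - 315, and h is irreducible over Q (because 315 is not a perfect cube, so h has no rational root, and a monic cubic with no rational root is irreducible), g is also irreducible (irreducibility is preserved under the substitution x → x - 4). Hence m_α(x) = x^3 - 12x^2 + 48x - 379.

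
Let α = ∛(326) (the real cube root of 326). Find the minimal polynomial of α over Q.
m_α(x) = x^3 - 326

α satisfies α^3 = 326, so x^3 - 326 annihilates α. By the rational root test, a rational root p/q (in lowest terms) of x^3 - 326 would satisfy p^3 = 326 q^3, forcing q = 1 and p^3 = 326; but 326 is not a perfect cube, contradiction. A monic cubic over Q with no rational root is irreducible (any nontrivial factorization would include a linear factor). Hence x^3 - 326 is the minimal polynomial of α, and in particular [Q(α):Q] = 3.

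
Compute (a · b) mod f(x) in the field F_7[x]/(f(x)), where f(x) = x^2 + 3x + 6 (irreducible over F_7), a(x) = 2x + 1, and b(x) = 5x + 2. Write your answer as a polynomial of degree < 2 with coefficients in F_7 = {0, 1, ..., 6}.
a · b ≡ 5 (mod f(x))

Multiply in F_7[x]: a(x)·b(x) = (2x + 1)·(5x + 2) = 3x^2 + 2x + 2. This has degree ≥ 2, so divide by f(x) over F_7: 3x^2 + 2x + 2 = (3)·(x^2 + 3x + 6) + (5). Hence a·b ≡ 5 (mod f). (F_7[x]/(f) is a field with 7^2 = 49 elements since f is irreducible of degree 2.)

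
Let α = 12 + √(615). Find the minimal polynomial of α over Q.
m_α(x) = x^2 - 24x - 471

From α - 12 = √(615), squaring gives (α - 12)^2 = 615, i.e. α^2 - 24α + 144 = 615, so α^2 - 24α - 471 = 0. The discriminant of x^2 - 24x - 471 is (-24)^2 - 4·(-471) = 576 + 1884 = 2460, and 4·(615) is not a perfect square in Q since 615 is squarefree and ≠ 1. Hence x^2 - 24x - 471 is irreducible over Q and is the minimal polynomial of α.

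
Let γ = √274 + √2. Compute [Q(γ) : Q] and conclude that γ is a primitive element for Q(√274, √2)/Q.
[Q(γ) : Q] = 4 (equivalently, Q(γ) = Q(√274, √2))

Obviously Q(γ) ⊆ Q(√274, √2), and [Q(√274, √2):Q] = 4 (since 274, 2 are distinct squarefree integers > 1 with 548 not a perfect square). To show equality we compute the minimal polynomial of γ. From γ = √274 + √2: γ^2 = 274 + 2√(548) + 2 = 276 + 2√(548), so γ^2 - 276 = 2√(548); squaring, (γ^2 - 276)^2 = 4·548, i.e. γ^4 - 552γ^2 + 76176 - 2192 = 0, i.e. γ^4 - 552γ^2 + 73984 = 0. So γ is a root of x^4 - 552x^2 + 73984. This polynomial is irreducible over Q: it has no rational root (each ±√274 ± √2 is irrational), and any factorization into two quadratics over Q would force √(548) ∈ Q (pairing opposite roots) or √274, √2 ∈ Q (other pairings), all impossible. Hence [Q(γ):Q] = 4 = [Q(√274, √2):Q], so Q(γ) = Q(√274, √2).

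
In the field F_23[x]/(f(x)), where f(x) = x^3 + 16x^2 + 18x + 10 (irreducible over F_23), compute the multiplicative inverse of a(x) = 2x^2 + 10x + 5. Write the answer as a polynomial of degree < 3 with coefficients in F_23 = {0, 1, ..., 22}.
a(x)^(-1) ≡ 13x^2 + 13x (mod f(x))

Since f is irreducible over F_23, F_23[x]/(f) is a field and a(x) ≠ 0 has an inverse. Apply the extended Euclidean algorithm to f(x) and a(x) in F_23[x]: f(x) = (12x + 17)·a(x) + (18x + 17);  a(x) = (18x + 4)·(18x + 17) + (6). The last nonzero remainder is the constant 6 = gcd(f, a) in F_23. Back-substituting through the division chain expresses 6 = s(x)·a(x) + t(x)·f(x) with s(x) ≡ 9x^2 + 9x (mod f), so (9x^2 + 9x)·a(x) ≡ 6 (mod f). Multiplying by 6^(-1) ≡ 4 in F_23 gives a(x)^(-1) ≡ 4·(9x^2 + 9x) ≡ 13x^2 + 13x (mod f). Check: (2x^2 + 10x + 5)·(13x^2 + 13x) = 3x^4 + 18x^3 + 11x^2 + 19x ≡ 1 (mod x^3 + 16x^2 + 18x + 10).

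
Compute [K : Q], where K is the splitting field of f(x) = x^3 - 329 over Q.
[K : Q] = 6

The roots of x^3 - 329 are ∛329, ω∛329, ω^2∛329 where ω = e^(2πi/3) is a primitive cube root of unity, so K = Q(∛329, ω). Now [Q(∛329):Q] = 3 (since 329 is not a perfect cube, x^3 - 329 is irreducible) and [Q(ω):Q] = 2. Both 2 and 3 divide [K:Q], and [K:Q] ≤ 3·2 = 6, so [K:Q] = 6. (Equivalently: Q(∛329) ⊂ R but ω ∉ R, so [K : Q(∛329)] = 2.)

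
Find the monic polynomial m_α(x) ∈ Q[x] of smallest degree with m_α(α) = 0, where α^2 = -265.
m_α(x) = x^2 + 265

α satisfies α^2 + 265 = 0, so x^2 + 265 annihilates α. Since d = -265 is squarefree and ≠ 1, it is not a perfect square in Q, so x^2 + 265 has no rational root and is therefore irreducible over Q (a degree-2 polynomial over a field is irreducible iff it has no root). Hence m_α(x) = x^2 + 265.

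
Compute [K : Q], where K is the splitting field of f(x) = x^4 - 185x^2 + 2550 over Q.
[K : Q] = 4

Solving the quadratic in x^2: x^2 = (185 ± √(185^2 - 4·2550))/2 = (185 ± √24025)/2 = (185 ± 155)/2, giving x^2 = 170 or x^2 = 15. So f(x) = (x^2 - 170)(x^2 - 15) and the roots of f are ±√170, ±√15. Hence the splitting field is K = Q(√170, √15). Since 170 and 15 are distinct squarefree integers > 1, their product 2550 is not a perfect square, so √15 ∉ Q(√170). By the tower law [K:Q] = [Q(√170,√15):Q(√170)] · [Q(√170):Q] = 2 · 2 = 4.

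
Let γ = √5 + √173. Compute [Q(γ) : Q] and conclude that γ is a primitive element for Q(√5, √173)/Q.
[Q(γ) : Q] = 4 (equivalently, Q(γ) = Q(√5, √173))

Obviously Q(γ) ⊆ Q(√5, √173), and [Q(√5, √173):Q] = 4 (since 5, 173 are distinct squarefree integers > 1 with 865 not a perfect square). To show equality we compute the minimal polynomial of γ. From γ = √5 + √173: γ^2 = 5 + 2√(865) + 173 = 178 + 2√(865), so γ^2 - 178 = 2√(865); squaring, (γ^2 - 178)^2 = 4·865, i.e. γ^4 - 356γ^2 + 31684 - 3460 = 0, i.e. γ^4 - 356γ^2 + 28224 = 0. So γ is a root of x^4 - 356x^2 + 28224. This polynomial is irreducible over Q: it has no rational root (each ±√5 ± √173 is irrational), and any factorization into two quadratics over Q would force √(865) ∈ Q (pairing opposite roots) or √5, √173 ∈ Q (other pairings), all impossible. Hence [Q(γ):Q] = 4 = [Q(√5, √173):Q], so Q(γ) = Q(√5, √173).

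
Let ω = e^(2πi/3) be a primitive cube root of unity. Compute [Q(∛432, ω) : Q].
[Q(∛432, ω) : Q] = 6

[Q(∛432):Q] = 3 (min poly x^3 - 432, irreducible since 432 is not a perfect cube). [Q(ω):Q] = 2 (min poly x^2 + x + 1). Since Q(∛432) ⊂ R and ω ∉ R, we have ω ∉ Q(∛432), so x^2 + x + 1 remains irreducible over Q(∛432) and [Q(∛432, ω) : Q(∛432)] = 2. By the tower law, [Q(∛432, ω) : Q] = 3 · 2 = 6. (In fact Q(∛432, ω) is the splitting field of x^3 - 432 over Q.)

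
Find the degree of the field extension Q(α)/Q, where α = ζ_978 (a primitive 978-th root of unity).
[Q(α):Q] = 324

The minimal polynomial of ζ_978 over Q is the 978-th cyclotomic polynomial Φ_978(x), which is irreducible over Q and has degree φ(978) = 324. Hence [Q(α):Q] = φ(978) = 324.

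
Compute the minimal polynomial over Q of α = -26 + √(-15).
m_α(x) = x^2 + 52x + 691

From α + 26 = √(-15), squaring gives (α + 26)^2 = -15, i.e. α^2 + 52α + 676 = -15, so α^2 + 52α + 691 = 0. The discriminant of x^2 + 52x + 691 is (52)^2 - 4·(691) = 2704 - 2764 = -60, and 4·(-15) is not a perfect square in Q since -15 is squarefree and ≠ 1. Hence x^2 + 52x + 691 is irreducible over Q and is the minimal polynomial of α.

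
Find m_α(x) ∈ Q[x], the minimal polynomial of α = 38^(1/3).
m_α(x) = x^3 - 38

α satisfies α^3 = 38, so x^3 - 38 annihilates α. By the rational root test, a rational root p/q (in lowest terms) of x^3 - 38 would satisfy p^3 = 38 q^3, forcing q = 1 and p^3 = 38; but 38 is not a perfect cube, contradiction. A monic cubic over Q with no rational root is irreducible (any nontrivial factorization would include a linear factor). Hence x^3 - 38 is the minimal polynomial of α, and in particular [Q(α):Q] = 3.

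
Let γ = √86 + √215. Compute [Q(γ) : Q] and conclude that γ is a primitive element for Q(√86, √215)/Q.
[Q(γ) : Q] = 4 (equivalently, Q(γ) = Q(√86, √215))

Obviously Q(γ) ⊆ Q(√86, √215), and [Q(√86, √215):Q] = 4 (since 86, 215 are distinct squarefree integers > 1 with 18490 not a perfect square). To show equality we compute the minimal polynomial of γ. From γ = √86 + √215: γ^2 = 86 + 2√(18490) + 215 = 301 + 2√(18490), so γ^2 - 301 = 2√(18490); squaring, (γ^2 - 301)^2 = 4·18490, i.e. γ^4 - 602γ^2 + 90601 - 73960 = 0, i.e. γ^4 - 602γ^2 + 16641 = 0. So γ is a root of x^4 - 602x^2 + 16641. This polynomial is irreducible over Q: it has no rational root (each ±√86 ± √215 is irrational), and any factorization into two quadratics over Q would force √(18490) ∈ Q (pairing opposite roots) or √86, √215 ∈ Q (other pairings), all impossible. Hence [Q(γ):Q] = 4 = [Q(√86, √215):Q], so Q(γ) = Q(√86, √215).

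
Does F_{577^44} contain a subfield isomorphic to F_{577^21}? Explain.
No: F_{577^21} is not a subfield of F_{577^44}

F_{p^m} embeds in F_{p^n} iff m | n. Here 21 ∤ 44 (since 44 = 2·21 + 2 with remainder 2 ≠ 0), so F_{577^21} is not a subfield of F_{577^44}. Equivalently: if it were, the tower law would give 21 = [F_{577^21}:F_577] dividing [F_{577^44}:F_577] = 44, contradiction.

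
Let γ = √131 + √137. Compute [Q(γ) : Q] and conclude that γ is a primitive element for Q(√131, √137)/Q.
[Q(γ) : Q] = 4 (equivalently, Q(γ) = Q(√131, √137))

Obviously Q(γ) ⊆ Q(√131, √137), and [Q(√131, √137):Q] = 4 (since 131, 137 are distinct squarefree integers > 1 with 17947 not a perfect square). To show equality we compute the minimal polynomial of γ. From γ = √131 + √137: γ^2 = 131 + 2√(17947) + 137 = 268 + 2√(17947), so γ^2 - 268 = 2√(17947); squaring, (γ^2 - 268)^2 = 4·17947, i.e. γ^4 - 536γ^2 + 71824 - 71788 = 0, i.e. γ^4 - 536γ^2 + 36 = 0. So γ is a root of x^4 - 536x^2 + 36. This polynomial is irreducible over Q: it has no rational root (each ±√131 ± √137 is irrational), and any factorization into two quadratics over Q would force √(17947) ∈ Q (pairing opposite roots) or √131, √137 ∈ Q (other pairings), all impossible. Hence [Q(γ):Q] = 4 = [Q(√131, √137):Q], so Q(γ) = Q(√131, √137).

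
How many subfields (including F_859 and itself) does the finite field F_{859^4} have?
F_{859^4} has 3 subfields

The subfields of F_{p^n} are exactly the fields F_{p^d} for d | n (each is the fixed field of the unique index-d subgroup of Gal(F_{p^n}/F_p) ≅ Z/nZ). The divisors of n = 4 are {1, 2, 4}, giving 3 subfields: F_{859^1}, F_{859^2}, F_{859^4}.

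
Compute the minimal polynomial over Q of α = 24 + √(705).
m_α(x) = x^2 - 48x - 129

From α - 24 = √(705), squaring gives (α - 24)^2 = 705, i.e. α^2 - 48α + 576 = 705, so α^2 - 48α - 129 = 0. The discriminant of x^2 - 48x - 129 is (-48)^2 - 4·(-129) = 2304 + 516 = 2820, and 4·(705) is not a perfect square in Q since 705 is squarefree and ≠ 1. Hence x^2 - 48x - 129 is irreducible over Q and is the minimal polynomial of α.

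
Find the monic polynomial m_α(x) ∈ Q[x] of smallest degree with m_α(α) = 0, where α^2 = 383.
m_α(x) = x^2 - 383

α satisfies α^2 - 383 = 0, so x^2 - 383 annihilates α. Since d = 383 is squarefree and ≠ 1, it is not a perfect square in Q, so x^2 - 383 has no rational root and is therefore irreducible over Q (a degree-2 polynomial over a field is irreducible iff it has no root). Hence m_α(x) = x^2 - 383.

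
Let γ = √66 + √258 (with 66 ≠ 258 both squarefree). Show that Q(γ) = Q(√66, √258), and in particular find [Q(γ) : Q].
[Q(γ) : Q] = 4 (equivalently, Q(γ) = Q(√66, √258))

Obviously Q(γ) ⊆ Q(√66, √258), and [Q(√66, √258):Q] = 4 (since 66, 258 are distinct squarefree integers > 1 with 17028 not a perfect square). To show equality we compute the minimal polynomial of γ. From γ = √66 + √258: γ^2 = 66 + 2√(17028) + 258 = 324 + 2√(17028), so γ^2 - 324 = 2√(17028); squaring, (γ^2 - 324)^2 = 4·17028, i.e. γ^4 - 648γ^2 + 104976 - 68112 = 0, i.e. γ^4 - 648γ^2 + 36864 = 0. So γ is a root of x^4 - 648x^2 + 36864. This polynomial is irreducible over Q: it has no rational root (each ±√66 ± √258 is irrational), and any factorization into two quadratics over Q would force √(17028) ∈ Q (pairing opposite roots) or √66, √258 ∈ Q (other pairings), all impossible. Hence [Q(γ):Q] = 4 = [Q(√66, √258):Q], so Q(γ) = Q(√66, √258).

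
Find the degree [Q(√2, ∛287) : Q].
[Q(√2, ∛287) : Q] = 6

Let L = Q(√2, ∛287). Since Q(√2) ⊂ L and [Q(√2):Q] = 2, the tower law gives 2 | [L:Q]. Likewise Q(∛287) ⊂ L with [Q(∛287):Q] = 3 (because 287 is not a perfect cube), so 3 | [L:Q]. As gcd(2,3) = 1, [L:Q] is divisible by 6. Conversely L is generated over Q by √2 and ∛287, so [L:Q] ≤ 2·3 = 6. Therefore [Q(√2, ∛287) : Q] = 6.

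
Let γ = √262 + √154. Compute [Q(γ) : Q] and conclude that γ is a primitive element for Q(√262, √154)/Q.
[Q(γ) : Q] = 4 (equivalently, Q(γ) = Q(√262, √154))

Obviously Q(γ) ⊆ Q(√262, √154), and [Q(√262, √154):Q] = 4 (since 262, 154 are distinct squarefree integers > 1 with 40348 not a perfect square). To show equality we compute the minimal polynomial of γ. From γ = √262 + √154: γ^2 = 262 + 2√(40348) + 154 = 416 + 2√(40348), so γ^2 - 416 = 2√(40348); squaring, (γ^2 - 416)^2 = 4·40348, i.e. γ^4 - 832γ^2 + 173056 - 161392 = 0, i.e. γ^4 - 832γ^2 + 11664 = 0. So γ is a root of x^4 - 832x^2 + 11664. This polynomial is irreducible over Q: it has no rational root (each ±√262 ± √154 is irrational), and any factorization into two quadratics over Q would force √(40348) ∈ Q (pairing opposite roots) or √262, √154 ∈ Q (other pairings), all impossible. Hence [Q(γ):Q] = 4 = [Q(√262, √154):Q], so Q(γ) = Q(√262, √154).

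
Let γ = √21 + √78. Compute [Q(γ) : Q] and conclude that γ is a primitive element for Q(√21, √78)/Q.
[Q(γ) : Q] = 4 (equivalently, Q(γ) = Q(√21, √78))

Obviously Q(γ) ⊆ Q(√21, √78), and [Q(√21, √78):Q] = 4 (since 21, 78 are distinct squarefree integers > 1 with 1638 not a perfect square). To show equality we compute the minimal polynomial of γ. From γ = √21 + √78: γ^2 = 21 + 2√(1638) + 78 = 99 + 2√(1638), so γ^2 - 99 = 2√(1638); squaring, (γ^2 - 99)^2 = 4·1638, i.e. γ^4 - 198γ^2 + 9801 - 6552 = 0, i.e. γ^4 - 198γ^2 + 3249 = 0. So γ is a root of x^4 - 198x^2 + 3249. This polynomial is irreducible over Q: it has no rational root (each ±√21 ± √78 is irrational), and any factorization into two quadratics over Q would force √(1638) ∈ Q (pairing opposite roots) or √21, √78 ∈ Q (other pairings), all impossible. Hence [Q(γ):Q] = 4 = [Q(√21, √78):Q], so Q(γ) = Q(√21, √78).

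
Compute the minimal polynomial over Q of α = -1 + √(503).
m_α(x) = x^2 + 2x - 502

From α + 1 = √(503), squaring gives (α + 1)^2 = 503, i.e. α^2 + 2α + 1 = 503, so α^2 + 2α - 502 = 0. The discriminant of x^2 + 2x - 502 is (2)^2 - 4·(-502) = 4 + 2008 = 2012, and 4·(503) is not a perfect square in Q since 503 is squarefree and ≠ 1. Hence x^2 + 2x - 502 is irreducible over Q and is the minimal polynomial of α.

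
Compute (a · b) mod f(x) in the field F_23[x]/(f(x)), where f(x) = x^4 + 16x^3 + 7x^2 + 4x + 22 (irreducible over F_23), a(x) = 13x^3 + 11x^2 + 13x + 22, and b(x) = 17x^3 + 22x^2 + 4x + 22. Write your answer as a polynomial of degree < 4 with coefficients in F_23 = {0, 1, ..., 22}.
a · b ≡ 5x^3 + 17x^2 + 10x + 22 (mod f(x))

Multiply in F_23[x]: a(x)·b(x) = (13x^3 + 11x^2 + 13x + 22)·(17x^3 + 22x^2 + 4x + 22) = 14x^6 + 13x^5 + 9x^4 + x^3 + 19x^2 + 6x + 1. This has degree ≥ 4, so divide by f(x) over F_23: 14x^6 + 13x^5 + 9x^4 + x^3 + 19x^2 + 6x + 1 = (14x^2 + 19x + 21)·(x^4 + 16x^3 + 7x^2 + 4x + 22) + (5x^3 + 17x^2 + 10x + 22). Hence a·b ≡ 5x^3 + 17x^2 + 10x + 22 (mod f). (F_23[x]/(f) is a field with 23^4 = 279841 elements since f is irreducible of degree 4.)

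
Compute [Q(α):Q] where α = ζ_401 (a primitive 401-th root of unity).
[Q(α):Q] = 400

The minimal polynomial of ζ_401 over Q is the 401-th cyclotomic polynomial Φ_401(x), which is irreducible over Q and has degree φ(401) = 400. Hence [Q(α):Q] = φ(401) = 400.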